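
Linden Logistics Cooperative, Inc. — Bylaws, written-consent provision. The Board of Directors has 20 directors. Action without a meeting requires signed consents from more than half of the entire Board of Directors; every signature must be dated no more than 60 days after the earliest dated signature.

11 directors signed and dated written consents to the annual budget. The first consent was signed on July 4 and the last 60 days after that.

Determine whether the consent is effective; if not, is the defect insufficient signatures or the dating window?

Signatures required: more than half of 20 — a majority of 20 is 11, so 11 needed; 11 signed. Sufficient.
Dating window: the latest signature is 60 days after the earliest; the limit is 60 days. Within the window.

Effective — both the signature and dating-window requirements are satisfied.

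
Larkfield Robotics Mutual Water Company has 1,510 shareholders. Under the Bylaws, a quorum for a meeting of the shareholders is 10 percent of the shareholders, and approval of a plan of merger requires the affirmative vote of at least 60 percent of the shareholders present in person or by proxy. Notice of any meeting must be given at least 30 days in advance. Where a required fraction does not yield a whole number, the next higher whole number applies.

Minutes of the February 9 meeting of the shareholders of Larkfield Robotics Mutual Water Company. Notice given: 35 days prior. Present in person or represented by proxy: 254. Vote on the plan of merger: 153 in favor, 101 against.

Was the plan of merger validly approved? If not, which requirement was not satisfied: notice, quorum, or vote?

Valid — all requirements satisfied.

Notice: 35 days given; 30 required. Satisfied.
Quorum: 10% of 1,510 = 151; 254 present. Satisfied.
Vote: requires three-fifths of those present (254); 3/5 of 254 = 152.40, rounded up to 153, so 153 needed; 153 in favor. Satisfied.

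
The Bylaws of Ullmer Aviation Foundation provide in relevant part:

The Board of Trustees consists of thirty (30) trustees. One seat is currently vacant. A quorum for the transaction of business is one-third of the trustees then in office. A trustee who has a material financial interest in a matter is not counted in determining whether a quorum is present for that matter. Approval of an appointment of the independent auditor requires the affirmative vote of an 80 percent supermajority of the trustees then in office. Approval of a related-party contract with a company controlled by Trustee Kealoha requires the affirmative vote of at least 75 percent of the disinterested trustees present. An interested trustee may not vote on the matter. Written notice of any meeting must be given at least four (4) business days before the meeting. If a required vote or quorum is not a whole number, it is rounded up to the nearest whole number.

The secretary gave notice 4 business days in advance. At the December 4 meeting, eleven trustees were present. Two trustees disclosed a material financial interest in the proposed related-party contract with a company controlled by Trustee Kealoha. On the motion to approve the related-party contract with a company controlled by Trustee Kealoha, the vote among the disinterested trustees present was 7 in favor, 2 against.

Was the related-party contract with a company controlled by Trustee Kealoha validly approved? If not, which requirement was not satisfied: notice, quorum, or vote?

Invalid — quorum requirement not satisfied.

Notice: 4 business days given; 4 required (4 ≥ 4). Satisfied.
Quorum: 11 present, but the 2 interested trustees do not count, leaving 9. Quorum is 10. Not satisfied.
Vote: the related-party contract with a company controlled by Trustee Kealoha requires three-fourths of the disinterested trustees present (11 − 2 = 9). 3/4 of 9 = 6.75, rounded up to 7, so 7 affirmative votes are needed; 7 voted in favor. Satisfied. (Moot — without a quorum no business can be validly transacted.)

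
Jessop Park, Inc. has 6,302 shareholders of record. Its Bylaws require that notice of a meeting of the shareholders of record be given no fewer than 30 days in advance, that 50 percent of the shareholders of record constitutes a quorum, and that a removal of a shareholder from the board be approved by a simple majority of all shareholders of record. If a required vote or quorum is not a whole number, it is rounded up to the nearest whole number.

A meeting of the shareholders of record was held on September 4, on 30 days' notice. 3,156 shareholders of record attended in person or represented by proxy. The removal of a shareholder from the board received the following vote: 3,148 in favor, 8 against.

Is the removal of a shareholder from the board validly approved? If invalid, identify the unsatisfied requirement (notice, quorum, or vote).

Notice: 30 days given; 30 required. Satisfied.
Quorum: 50% of 6,302 = 3,151; 3,156 present. Satisfied.
Vote: requires a majority of all shareholders of record (6,302); a majority of 6302 is 3152, so 3,152 needed; 3,148 in favor. Not satisfied.

Invalid — vote requirement not satisfied.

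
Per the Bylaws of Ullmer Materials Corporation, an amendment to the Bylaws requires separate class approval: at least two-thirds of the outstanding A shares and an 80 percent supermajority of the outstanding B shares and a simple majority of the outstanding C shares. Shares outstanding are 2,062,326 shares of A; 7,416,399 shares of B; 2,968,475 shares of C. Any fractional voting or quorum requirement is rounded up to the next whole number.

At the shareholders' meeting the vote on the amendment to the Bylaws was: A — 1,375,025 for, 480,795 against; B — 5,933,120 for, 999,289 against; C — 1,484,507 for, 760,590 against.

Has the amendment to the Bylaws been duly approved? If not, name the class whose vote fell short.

Approved — every class gave the required vote.

A: 2/3 of 2062326 = 1374884; 1,374,884 required, 1,375,025 in favor — approved.
B: 4/5 of 7416399 = 5933119.20, rounded up to 5933120; 5,933,120 required, 5,933,120 in favor — approved.
C: a majority of 2968475 is 1484238; 1,484,238 required, 1,484,507 in favor — approved.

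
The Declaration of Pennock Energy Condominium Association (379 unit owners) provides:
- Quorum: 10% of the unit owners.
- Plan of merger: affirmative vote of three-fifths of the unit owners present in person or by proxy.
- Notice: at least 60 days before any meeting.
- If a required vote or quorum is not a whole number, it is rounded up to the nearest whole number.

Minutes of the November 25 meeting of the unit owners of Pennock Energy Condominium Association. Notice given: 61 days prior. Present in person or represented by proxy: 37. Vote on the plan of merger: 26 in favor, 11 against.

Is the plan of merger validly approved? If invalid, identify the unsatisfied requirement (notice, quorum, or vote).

Notice: 61 days given; 60 required. Satisfied.
Quorum: 10% of 379 = 37.90, rounded up to 38; 37 present. Not satisfied.
Vote: requires three-fifths of those present (37); 3/5 of 37 = 22.20, rounded up to 23, so 23 needed; 26 in favor. Satisfied.

Invalid — quorum requirement not satisfied.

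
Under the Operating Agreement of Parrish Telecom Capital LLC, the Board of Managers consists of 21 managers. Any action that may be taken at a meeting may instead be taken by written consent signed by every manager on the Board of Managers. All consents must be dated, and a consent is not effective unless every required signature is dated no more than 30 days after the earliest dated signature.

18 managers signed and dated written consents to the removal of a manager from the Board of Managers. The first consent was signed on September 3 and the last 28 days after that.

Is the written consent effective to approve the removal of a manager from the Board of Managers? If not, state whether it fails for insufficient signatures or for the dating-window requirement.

Signatures required: the unanimous vote of 21 — unanimous means all 21, so 21 needed; 18 signed. Insufficient.
Dating window: the latest signature is 28 days after the earliest; the limit is 30 days. Within the window.

Not effective — insufficient signatures.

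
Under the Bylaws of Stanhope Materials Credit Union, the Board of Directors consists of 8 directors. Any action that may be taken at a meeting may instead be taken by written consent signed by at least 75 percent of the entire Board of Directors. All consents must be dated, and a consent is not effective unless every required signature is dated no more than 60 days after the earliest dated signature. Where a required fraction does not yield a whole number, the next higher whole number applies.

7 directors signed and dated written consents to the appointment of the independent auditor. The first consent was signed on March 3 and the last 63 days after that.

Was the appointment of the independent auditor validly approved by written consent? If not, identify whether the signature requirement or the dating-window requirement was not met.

Signatures required: at least 75 percent of 8 — 3/4 of 8 = 6, so 6 needed; 7 signed. Sufficient.
Dating window: the latest signature is 63 days after the earliest; the limit is 60 days. Outside the window.

Not effective — dating-window requirement not satisfied.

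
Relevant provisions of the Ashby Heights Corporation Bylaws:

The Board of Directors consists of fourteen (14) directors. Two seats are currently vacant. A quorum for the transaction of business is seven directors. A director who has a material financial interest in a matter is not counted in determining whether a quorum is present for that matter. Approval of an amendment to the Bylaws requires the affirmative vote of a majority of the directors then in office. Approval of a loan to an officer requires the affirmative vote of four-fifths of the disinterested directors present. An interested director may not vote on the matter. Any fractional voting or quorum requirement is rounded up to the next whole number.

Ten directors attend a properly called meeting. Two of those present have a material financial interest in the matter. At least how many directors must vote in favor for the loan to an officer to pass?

7

The loan to an officer requires four-fifths of the disinterested directors present (10 − 2 = 8).
4/5 of 8 = 6.40, rounded up to 7.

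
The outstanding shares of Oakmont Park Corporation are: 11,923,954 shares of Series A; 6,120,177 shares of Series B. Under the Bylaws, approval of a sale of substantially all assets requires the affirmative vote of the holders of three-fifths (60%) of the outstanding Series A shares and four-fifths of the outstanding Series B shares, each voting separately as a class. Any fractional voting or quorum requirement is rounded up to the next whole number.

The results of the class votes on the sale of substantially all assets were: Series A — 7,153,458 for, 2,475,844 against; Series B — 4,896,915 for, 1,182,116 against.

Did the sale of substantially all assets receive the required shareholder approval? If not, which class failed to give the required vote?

Not approved — the Series A shares did not give the required vote.

Series A: 3/5 of 11923954 = 7154372.40, rounded up to 7154373; 7,154,373 required, 7,153,458 in favor — not approved.
Series B: 4/5 of 6120177 = 4896141.60, rounded up to 4896142; 4,896,142 required, 4,896,915 in favor — approved.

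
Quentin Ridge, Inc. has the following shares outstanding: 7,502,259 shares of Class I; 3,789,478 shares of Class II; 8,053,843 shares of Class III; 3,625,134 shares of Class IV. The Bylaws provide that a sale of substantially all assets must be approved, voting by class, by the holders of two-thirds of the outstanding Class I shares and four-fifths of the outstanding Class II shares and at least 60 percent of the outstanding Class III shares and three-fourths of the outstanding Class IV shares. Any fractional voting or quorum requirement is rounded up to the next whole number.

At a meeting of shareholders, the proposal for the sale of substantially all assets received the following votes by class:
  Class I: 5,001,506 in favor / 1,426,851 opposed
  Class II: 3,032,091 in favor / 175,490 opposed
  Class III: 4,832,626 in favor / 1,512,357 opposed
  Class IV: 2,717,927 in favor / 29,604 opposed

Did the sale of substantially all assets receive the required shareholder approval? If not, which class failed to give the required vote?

Not approved — the Class IV shares did not give the required vote.

Class I: 2/3 of 7502259 = 5001506; 5,001,506 required, 5,001,506 in favor — approved.
Class II: 4/5 of 3789478 = 3031582.40, rounded up to 3031583; 3,031,583 required, 3,032,091 in favor — approved.
Class III: 3/5 of 8053843 = 4832305.80, rounded up to 4832306; 4,832,306 required, 4,832,626 in favor — approved.
Class IV: 3/4 of 3625134 = 2718850.50, rounded up to 2718851; 2,718,851 required, 2,717,927 in favor — not approved.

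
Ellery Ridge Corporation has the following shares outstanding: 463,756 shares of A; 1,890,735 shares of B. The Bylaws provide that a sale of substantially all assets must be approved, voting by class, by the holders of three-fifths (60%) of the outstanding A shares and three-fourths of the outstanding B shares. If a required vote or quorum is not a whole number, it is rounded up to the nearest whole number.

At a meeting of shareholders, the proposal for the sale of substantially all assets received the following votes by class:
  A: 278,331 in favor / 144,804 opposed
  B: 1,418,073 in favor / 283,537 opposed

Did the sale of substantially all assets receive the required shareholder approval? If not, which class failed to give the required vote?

Approved — every class gave the required vote.

A: 3/5 of 463756 = 278253.60, rounded up to 278254; 278,254 required, 278,331 in favor — approved.
B: 3/4 of 1890735 = 1418051.25, rounded up to 1418052; 1,418,052 required, 1,418,073 in favor — approved.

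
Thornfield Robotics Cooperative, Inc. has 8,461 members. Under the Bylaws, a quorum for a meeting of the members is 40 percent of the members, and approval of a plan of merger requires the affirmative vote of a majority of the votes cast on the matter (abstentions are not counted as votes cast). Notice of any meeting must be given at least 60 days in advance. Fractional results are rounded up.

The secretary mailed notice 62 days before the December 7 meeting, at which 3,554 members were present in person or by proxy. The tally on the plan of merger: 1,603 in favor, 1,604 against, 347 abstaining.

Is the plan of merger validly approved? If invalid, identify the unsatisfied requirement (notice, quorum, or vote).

Invalid — vote requirement not satisfied.

Notice: 62 days given; 60 required. Satisfied.
Quorum: 40% of 8,461 = 3,384.40, rounded up to 3,385; 3,554 present. Satisfied.
Vote: requires a majority of the votes cast (3,554 − 347 abstaining = 3,207); a majority of 3207 is 1604, so 1,604 needed; 1,603 in favor. Not satisfied.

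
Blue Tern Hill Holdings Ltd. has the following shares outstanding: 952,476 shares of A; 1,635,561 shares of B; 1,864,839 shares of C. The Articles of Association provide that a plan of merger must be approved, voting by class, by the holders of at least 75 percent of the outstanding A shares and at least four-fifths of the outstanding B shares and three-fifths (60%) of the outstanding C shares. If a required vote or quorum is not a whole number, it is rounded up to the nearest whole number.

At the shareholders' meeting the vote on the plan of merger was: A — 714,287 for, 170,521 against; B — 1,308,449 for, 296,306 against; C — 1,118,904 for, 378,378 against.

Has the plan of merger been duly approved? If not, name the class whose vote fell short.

Not approved — the A shares did not give the required vote.

A: 3/4 of 952476 = 714357; 714,357 required, 714,287 in favor — not approved.
B: 4/5 of 1635561 = 1308448.80, rounded up to 1308449; 1,308,449 required, 1,308,449 in favor — approved.
C: 3/5 of 1864839 = 1118903.40, rounded up to 1118904; 1,118,904 required, 1,118,904 in favor — approved.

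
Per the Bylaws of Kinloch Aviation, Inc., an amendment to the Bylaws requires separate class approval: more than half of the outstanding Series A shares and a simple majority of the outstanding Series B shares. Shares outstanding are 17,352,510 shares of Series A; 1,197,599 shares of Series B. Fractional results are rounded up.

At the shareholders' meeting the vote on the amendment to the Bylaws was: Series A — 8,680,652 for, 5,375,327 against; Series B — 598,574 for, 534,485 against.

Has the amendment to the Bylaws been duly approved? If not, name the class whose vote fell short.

Series A: a majority of 17352510 is 8676256; 8,676,256 required, 8,680,652 in favor — approved.
Series B: a majority of 1197599 is 598800; 598,800 required, 598,574 in favor — not approved.

Not approved — the Series B shares did not give the required vote.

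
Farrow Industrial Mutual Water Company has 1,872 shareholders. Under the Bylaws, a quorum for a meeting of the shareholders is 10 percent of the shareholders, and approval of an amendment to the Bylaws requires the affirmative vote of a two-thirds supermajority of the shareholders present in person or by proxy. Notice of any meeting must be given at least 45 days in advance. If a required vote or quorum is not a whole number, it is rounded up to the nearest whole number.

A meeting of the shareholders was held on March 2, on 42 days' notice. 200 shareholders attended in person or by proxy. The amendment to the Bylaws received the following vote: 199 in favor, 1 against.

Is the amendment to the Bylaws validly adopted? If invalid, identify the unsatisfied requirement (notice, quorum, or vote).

Invalid — notice requirement not satisfied.

Notice: 42 days given; 45 required. Not satisfied.
Quorum: 10% of 1,872 = 187.20, rounded up to 188; 200 present. Satisfied.
Vote: requires two-thirds of those present (200); 2/3 of 200 = 133.33, rounded up to 134, so 134 needed; 199 in favor. Satisfied.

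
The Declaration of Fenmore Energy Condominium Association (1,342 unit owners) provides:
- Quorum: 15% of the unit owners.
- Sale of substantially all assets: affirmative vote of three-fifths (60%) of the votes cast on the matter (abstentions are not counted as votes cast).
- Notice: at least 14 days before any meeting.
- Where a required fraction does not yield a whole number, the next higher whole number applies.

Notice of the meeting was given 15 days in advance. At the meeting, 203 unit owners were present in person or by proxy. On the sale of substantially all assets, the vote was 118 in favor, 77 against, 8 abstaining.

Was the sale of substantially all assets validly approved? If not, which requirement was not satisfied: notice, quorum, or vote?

Valid — all requirements satisfied.

Notice: 15 days given; 14 required. Satisfied.
Quorum: 15% of 1,342 = 201.30, rounded up to 202; 203 present. Satisfied.
Vote: requires three-fifths of the votes cast (203 − 8 abstaining = 195); 3/5 of 195 = 117, so 117 needed; 118 in favor. Satisfied.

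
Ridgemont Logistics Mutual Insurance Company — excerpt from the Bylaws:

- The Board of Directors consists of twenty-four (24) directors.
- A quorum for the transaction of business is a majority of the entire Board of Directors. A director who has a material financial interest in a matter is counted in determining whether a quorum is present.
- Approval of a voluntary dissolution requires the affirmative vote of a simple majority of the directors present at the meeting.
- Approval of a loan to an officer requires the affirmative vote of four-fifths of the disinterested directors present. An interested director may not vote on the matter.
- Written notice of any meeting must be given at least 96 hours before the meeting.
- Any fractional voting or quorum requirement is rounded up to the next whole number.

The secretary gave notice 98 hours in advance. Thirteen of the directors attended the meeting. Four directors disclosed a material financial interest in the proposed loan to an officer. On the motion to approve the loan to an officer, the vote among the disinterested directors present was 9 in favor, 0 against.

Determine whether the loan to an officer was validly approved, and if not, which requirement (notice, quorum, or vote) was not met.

Notice: 98 hours given; 96 required (98 ≥ 96). Satisfied.
Quorum: 13 present (interested directors count toward quorum); quorum is 13. Satisfied.
Vote: the loan to an officer requires four-fifths of the disinterested directors present (13 − 4 = 9). 4/5 of 9 = 7.20, rounded up to 8, so 8 affirmative votes are needed; 9 voted in favor. Satisfied.

Valid — all requirements satisfied.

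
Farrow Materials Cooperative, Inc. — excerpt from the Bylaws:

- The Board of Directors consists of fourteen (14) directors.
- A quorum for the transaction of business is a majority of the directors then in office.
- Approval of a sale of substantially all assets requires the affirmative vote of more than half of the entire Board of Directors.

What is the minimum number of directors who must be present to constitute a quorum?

8

A majority of 14 is 8.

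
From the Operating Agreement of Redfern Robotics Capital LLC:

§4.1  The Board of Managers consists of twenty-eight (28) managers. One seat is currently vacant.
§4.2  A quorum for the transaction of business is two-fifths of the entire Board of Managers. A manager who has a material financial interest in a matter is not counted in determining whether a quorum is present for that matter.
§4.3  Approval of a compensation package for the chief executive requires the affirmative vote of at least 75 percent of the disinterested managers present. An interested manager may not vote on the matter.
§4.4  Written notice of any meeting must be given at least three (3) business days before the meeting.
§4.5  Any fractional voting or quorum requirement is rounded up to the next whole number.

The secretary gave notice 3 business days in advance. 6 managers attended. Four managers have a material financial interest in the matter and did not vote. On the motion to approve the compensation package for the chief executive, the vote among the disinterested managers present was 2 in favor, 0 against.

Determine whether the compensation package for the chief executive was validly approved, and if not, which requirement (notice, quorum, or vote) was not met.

Notice: 3 business days given; 3 required (3 ≥ 3). Satisfied.
Quorum: 6 present, but the 4 interested managers do not count, leaving 2. Quorum is 12. Not satisfied.
Vote: the compensation package for the chief executive requires three-fourths of the disinterested managers present (6 − 4 = 2). 3/4 of 2 = 1.50, rounded up to 2, so 2 affirmative votes are needed; 2 voted in favor. Satisfied. (Moot — without a quorum no business can be validly transacted.)

Invalid — quorum requirement not satisfied.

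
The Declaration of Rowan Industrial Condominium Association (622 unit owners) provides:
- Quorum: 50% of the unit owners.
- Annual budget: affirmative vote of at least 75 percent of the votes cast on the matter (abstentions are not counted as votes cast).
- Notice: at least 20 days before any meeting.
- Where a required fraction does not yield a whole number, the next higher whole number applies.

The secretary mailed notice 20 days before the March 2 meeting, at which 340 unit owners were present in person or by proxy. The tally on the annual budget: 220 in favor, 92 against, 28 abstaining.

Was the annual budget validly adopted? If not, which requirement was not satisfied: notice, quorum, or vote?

Notice: 20 days given; 20 required. Satisfied.
Quorum: 50% of 622 = 311; 340 present. Satisfied.
Vote: requires three-fourths of the votes cast (340 − 28 abstaining = 312); 3/4 of 312 = 234, so 234 needed; 220 in favor. Not satisfied.

Invalid — vote requirement not satisfied.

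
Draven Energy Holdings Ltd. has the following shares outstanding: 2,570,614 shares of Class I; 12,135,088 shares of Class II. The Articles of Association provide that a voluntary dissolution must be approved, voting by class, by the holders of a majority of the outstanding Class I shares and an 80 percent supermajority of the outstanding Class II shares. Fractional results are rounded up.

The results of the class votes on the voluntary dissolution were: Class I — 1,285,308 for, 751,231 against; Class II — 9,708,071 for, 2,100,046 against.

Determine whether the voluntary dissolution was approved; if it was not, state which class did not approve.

Approved — every class gave the required vote.

Class I: a majority of 2570614 is 1285308; 1,285,308 required, 1,285,308 in favor — approved.
Class II: 4/5 of 12135088 = 9708070.40, rounded up to 9708071; 9,708,071 required, 9,708,071 in favor — approved.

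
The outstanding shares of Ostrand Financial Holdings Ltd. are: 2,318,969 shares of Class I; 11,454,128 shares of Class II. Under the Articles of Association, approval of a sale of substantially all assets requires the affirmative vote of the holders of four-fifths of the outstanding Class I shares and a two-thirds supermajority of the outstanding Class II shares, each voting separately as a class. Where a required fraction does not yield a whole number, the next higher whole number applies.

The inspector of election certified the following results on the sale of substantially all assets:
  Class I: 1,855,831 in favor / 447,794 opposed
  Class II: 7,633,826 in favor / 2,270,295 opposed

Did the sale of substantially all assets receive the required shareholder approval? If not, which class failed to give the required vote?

Not approved — the Class II shares did not give the required vote.

Class I: 4/5 of 2318969 = 1855175.20, rounded up to 1855176; 1,855,176 required, 1,855,831 in favor — approved.
Class II: 2/3 of 11454128 = 7636085.33, rounded up to 7636086; 7,636,086 required, 7,633,826 in favor — not approved.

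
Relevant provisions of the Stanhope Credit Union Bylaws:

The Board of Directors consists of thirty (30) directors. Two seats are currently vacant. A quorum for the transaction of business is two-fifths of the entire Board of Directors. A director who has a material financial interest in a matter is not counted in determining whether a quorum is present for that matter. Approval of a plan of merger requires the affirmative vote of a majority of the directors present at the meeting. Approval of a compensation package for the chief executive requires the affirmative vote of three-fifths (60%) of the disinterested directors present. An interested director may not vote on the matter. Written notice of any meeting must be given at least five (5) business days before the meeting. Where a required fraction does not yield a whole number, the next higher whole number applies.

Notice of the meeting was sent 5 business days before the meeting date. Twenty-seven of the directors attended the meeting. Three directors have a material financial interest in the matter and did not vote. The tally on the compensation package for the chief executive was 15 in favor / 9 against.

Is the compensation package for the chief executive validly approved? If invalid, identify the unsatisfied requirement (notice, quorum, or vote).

Valid — all requirements satisfied.

Notice: 5 business days given; 5 required (5 ≥ 5). Satisfied.
Quorum: 27 present, but the 3 interested directors do not count, leaving 24. Quorum is 12. Satisfied.
Vote: the compensation package for the chief executive requires three-fifths of the disinterested directors present (27 − 3 = 24). 3/5 of 24 = 14.40, rounded up to 15, so 15 affirmative votes are needed; 15 voted in favor. Satisfied.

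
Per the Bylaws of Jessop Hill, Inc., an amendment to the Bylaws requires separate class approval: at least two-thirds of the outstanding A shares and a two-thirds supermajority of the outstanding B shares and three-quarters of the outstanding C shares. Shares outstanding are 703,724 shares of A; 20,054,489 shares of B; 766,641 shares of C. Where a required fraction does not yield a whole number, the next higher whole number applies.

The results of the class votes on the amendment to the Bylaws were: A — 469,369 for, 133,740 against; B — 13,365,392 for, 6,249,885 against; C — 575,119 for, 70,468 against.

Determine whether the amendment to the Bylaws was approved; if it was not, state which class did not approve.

A: 2/3 of 703724 = 469149.33, rounded up to 469150; 469,150 required, 469,369 in favor — approved.
B: 2/3 of 20054489 = 13369659.33, rounded up to 13369660; 13,369,660 required, 13,365,392 in favor — not approved.
C: 3/4 of 766641 = 574980.75, rounded up to 574981; 574,981 required, 575,119 in favor — approved.

Not approved — the B shares did not give the required vote.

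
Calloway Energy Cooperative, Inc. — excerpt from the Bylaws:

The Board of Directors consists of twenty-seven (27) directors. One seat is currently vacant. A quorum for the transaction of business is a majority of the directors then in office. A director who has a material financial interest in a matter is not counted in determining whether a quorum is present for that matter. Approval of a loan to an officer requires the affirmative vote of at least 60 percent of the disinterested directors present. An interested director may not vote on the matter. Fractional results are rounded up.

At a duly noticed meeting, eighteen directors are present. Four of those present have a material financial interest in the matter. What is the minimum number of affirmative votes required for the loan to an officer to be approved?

The loan to an officer requires three-fifths of the disinterested directors present (18 − 4 = 14).
3/5 of 14 = 8.40, rounded up to 9.

9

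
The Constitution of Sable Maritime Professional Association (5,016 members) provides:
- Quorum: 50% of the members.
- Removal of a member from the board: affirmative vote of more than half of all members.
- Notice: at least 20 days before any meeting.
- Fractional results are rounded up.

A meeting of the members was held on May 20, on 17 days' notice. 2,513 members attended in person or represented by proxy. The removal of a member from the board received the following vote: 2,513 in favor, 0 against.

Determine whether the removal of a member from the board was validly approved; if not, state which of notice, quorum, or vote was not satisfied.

Invalid — notice requirement not satisfied.

Notice: 17 days given; 20 required. Not satisfied.
Quorum: 50% of 5,016 = 2,508; 2,513 present. Satisfied.
Vote: requires a majority of all members (5,016); a majority of 5016 is 2509, so 2,509 needed; 2,513 in favor. Satisfied.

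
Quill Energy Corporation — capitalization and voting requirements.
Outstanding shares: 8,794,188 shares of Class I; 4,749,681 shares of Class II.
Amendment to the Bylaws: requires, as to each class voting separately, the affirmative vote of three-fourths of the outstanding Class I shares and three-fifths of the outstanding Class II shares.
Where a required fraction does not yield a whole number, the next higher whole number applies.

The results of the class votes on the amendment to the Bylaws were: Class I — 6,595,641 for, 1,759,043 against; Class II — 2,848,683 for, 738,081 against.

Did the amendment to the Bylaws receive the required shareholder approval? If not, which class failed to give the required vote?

Not approved — the Class II shares did not give the required vote.

Class I: 3/4 of 8794188 = 6595641; 6,595,641 required, 6,595,641 in favor — approved.
Class II: 3/5 of 4749681 = 2849808.60, rounded up to 2849809; 2,849,809 required, 2,848,683 in favor — not approved.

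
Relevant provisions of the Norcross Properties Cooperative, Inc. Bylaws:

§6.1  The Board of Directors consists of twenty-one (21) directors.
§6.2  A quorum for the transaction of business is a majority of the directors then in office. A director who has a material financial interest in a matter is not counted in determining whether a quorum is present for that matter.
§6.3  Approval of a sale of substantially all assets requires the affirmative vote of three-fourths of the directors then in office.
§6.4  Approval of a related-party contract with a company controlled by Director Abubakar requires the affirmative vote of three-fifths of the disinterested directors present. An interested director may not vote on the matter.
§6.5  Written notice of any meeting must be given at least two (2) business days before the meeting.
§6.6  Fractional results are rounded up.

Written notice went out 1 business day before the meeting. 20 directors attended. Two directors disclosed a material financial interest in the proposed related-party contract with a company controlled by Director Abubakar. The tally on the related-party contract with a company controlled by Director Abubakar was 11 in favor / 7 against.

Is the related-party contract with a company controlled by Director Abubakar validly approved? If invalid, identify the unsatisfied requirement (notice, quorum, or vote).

Invalid — notice requirement not satisfied.

Notice: 1 business day given; 2 required (1 < 2). Not satisfied.
Quorum: 20 present, but the 2 interested directors do not count, leaving 18. Quorum is 11. Satisfied.
Vote: the related-party contract with a company controlled by Director Abubakar requires three-fifths of the disinterested directors present (20 − 2 = 18). 3/5 of 18 = 10.80, rounded up to 11, so 11 affirmative votes are needed; 11 voted in favor. Satisfied.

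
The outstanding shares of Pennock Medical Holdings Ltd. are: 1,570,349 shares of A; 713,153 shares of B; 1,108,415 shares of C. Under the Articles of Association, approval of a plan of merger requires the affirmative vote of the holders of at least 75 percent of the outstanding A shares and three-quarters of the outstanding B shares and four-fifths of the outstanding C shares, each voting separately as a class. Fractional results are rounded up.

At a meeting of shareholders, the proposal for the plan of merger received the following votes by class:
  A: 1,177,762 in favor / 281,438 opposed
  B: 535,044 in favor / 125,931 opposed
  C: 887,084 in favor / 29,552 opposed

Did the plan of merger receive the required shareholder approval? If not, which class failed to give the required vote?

A: 3/4 of 1570349 = 1177761.75, rounded up to 1177762; 1,177,762 required, 1,177,762 in favor — approved.
B: 3/4 of 713153 = 534864.75, rounded up to 534865; 534,865 required, 535,044 in favor — approved.
C: 4/5 of 1108415 = 886732; 886,732 required, 887,084 in favor — approved.

Approved — every class gave the required vote.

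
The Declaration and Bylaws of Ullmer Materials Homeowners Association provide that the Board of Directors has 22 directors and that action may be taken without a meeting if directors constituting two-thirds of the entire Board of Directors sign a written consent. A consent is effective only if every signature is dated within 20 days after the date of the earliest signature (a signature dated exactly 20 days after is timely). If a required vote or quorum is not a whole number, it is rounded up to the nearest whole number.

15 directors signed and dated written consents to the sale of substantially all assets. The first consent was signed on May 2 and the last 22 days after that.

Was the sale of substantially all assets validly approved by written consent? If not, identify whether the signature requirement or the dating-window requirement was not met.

Not effective — dating-window requirement not satisfied.

Signatures required: two-thirds of 22 — 2/3 of 22 = 14.67, rounded up to 15, so 15 needed; 15 signed. Sufficient.
Dating window: the latest signature is 22 days after the earliest; the limit is 20 days. Outside the window.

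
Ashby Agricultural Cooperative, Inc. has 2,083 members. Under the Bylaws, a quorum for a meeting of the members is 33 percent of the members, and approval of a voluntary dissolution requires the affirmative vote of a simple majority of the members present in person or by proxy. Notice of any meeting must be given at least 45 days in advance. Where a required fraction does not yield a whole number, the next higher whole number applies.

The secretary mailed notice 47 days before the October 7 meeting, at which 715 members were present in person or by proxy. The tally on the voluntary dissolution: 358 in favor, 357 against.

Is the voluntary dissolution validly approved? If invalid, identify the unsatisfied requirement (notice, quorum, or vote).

Notice: 47 days given; 45 required. Satisfied.
Quorum: 33% of 2,083 = 687.39, rounded up to 688; 715 present. Satisfied.
Vote: requires a majority of those present (715); a majority of 715 is 358, so 358 needed; 358 in favor. Satisfied.

Valid — all requirements satisfied.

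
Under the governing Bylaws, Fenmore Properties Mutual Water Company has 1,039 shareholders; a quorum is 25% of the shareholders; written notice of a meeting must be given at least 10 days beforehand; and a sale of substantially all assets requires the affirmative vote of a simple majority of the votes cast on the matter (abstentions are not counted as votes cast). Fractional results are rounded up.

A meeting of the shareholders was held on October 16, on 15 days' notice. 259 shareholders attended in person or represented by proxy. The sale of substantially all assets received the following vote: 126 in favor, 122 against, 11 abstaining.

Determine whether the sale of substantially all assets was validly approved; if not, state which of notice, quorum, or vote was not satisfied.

Invalid — quorum requirement not satisfied.

Notice: 15 days given; 10 required. Satisfied.
Quorum: 25% of 1,039 = 259.75, rounded up to 260; 259 present. Not satisfied.
Vote: requires a majority of the votes cast (259 − 11 abstaining = 248); a majority of 248 is 125, so 125 needed; 126 in favor. Satisfied.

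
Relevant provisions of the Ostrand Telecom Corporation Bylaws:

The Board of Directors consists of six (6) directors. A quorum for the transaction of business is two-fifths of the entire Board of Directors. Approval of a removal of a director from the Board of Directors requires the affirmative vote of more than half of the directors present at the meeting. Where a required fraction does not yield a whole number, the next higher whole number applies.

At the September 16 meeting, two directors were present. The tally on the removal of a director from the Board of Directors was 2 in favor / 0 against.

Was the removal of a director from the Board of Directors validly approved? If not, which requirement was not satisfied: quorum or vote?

Invalid — quorum requirement not satisfied.

Quorum: 2 present; quorum is 3. Not satisfied.
Vote: the removal of a director from the Board of Directors requires a majority of the directors present (2). A majority of 2 is 2, so 2 affirmative votes are needed; 2 voted in favor. Satisfied. (Moot — without a quorum no business can be validly transacted.)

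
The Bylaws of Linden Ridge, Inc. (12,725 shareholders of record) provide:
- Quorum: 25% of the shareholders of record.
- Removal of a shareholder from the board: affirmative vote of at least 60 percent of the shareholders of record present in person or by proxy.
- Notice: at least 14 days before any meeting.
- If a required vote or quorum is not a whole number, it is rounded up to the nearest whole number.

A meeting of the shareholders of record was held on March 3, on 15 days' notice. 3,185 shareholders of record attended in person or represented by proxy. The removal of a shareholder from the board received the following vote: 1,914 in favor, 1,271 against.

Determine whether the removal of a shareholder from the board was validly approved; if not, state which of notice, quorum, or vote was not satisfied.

Valid — all requirements satisfied.

Notice: 15 days given; 14 required. Satisfied.
Quorum: 25% of 12,725 = 3,181.25, rounded up to 3,182; 3,185 present. Satisfied.
Vote: requires three-fifths of those present (3,185); 3/5 of 3185 = 1911, so 1,911 needed; 1,914 in favor. Satisfied.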